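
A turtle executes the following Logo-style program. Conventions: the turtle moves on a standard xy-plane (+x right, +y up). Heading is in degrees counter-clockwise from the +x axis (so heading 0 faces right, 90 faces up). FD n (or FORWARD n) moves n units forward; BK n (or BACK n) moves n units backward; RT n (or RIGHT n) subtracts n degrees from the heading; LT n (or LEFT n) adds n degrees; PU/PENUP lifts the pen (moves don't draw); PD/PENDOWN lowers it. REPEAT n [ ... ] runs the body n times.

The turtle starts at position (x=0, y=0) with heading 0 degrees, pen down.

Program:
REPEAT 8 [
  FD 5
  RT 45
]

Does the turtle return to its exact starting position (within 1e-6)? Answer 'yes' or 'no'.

Executing turtle program step by step:
Start: pos=(0,0), heading=0, pen down
REPEAT 8 [
  -- iteration 1/8 --
  FD 5: (0,0) -> (5,0) [heading=0, draw]
  RT 45: heading 0 -> 315
  -- iteration 2/8 --
  FD 5: (5,0) -> (8.536,-3.536) [heading=315, draw]
  RT 45: heading 315 -> 270
  -- iteration 3/8 --
  FD 5: (8.536,-3.536) -> (8.536,-8.536) [heading=270, draw]
  RT 45: heading 270 -> 225
  -- iteration 4/8 --
  FD 5: (8.536,-8.536) -> (5,-12.071) [heading=225, draw]
  RT 45: heading 225 -> 180
  -- iteration 5/8 --
  FD 5: (5,-12.071) -> (0,-12.071) [heading=180, draw]
  RT 45: heading 180 -> 135
  -- iteration 6/8 --
  FD 5: (0,-12.071) -> (-3.536,-8.536) [heading=135, draw]
  RT 45: heading 135 -> 90
  -- iteration 7/8 --
  FD 5: (-3.536,-8.536) -> (-3.536,-3.536) [heading=90, draw]
  RT 45: heading 90 -> 45
  -- iteration 8/8 --
  FD 5: (-3.536,-3.536) -> (0,0) [heading=45, draw]
  RT 45: heading 45 -> 0
]
Final: pos=(0,0), heading=0, 8 segment(s) drawn

Start position: (0, 0)
Final position: (0, 0)
Distance = 0; < 1e-6 -> CLOSED

Answer: yes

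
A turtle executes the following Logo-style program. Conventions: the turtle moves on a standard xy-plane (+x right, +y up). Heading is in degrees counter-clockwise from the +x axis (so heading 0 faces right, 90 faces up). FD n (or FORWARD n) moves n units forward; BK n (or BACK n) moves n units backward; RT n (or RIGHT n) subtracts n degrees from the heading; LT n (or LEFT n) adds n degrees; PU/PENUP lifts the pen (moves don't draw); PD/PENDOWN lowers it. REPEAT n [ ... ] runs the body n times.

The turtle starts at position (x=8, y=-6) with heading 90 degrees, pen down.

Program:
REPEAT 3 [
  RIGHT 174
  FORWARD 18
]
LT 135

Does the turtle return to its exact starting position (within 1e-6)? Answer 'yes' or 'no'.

Answer: no

Derivation:
Executing turtle program step by step:
Start: pos=(8,-6), heading=90, pen down
REPEAT 3 [
  -- iteration 1/3 --
  RT 174: heading 90 -> 276
  FD 18: (8,-6) -> (9.882,-23.901) [heading=276, draw]
  -- iteration 2/3 --
  RT 174: heading 276 -> 102
  FD 18: (9.882,-23.901) -> (6.139,-6.295) [heading=102, draw]
  -- iteration 3/3 --
  RT 174: heading 102 -> 288
  FD 18: (6.139,-6.295) -> (11.701,-23.414) [heading=288, draw]
]
LT 135: heading 288 -> 63
Final: pos=(11.701,-23.414), heading=63, 3 segment(s) drawn

Start position: (8, -6)
Final position: (11.701, -23.414)
Distance = 17.803; >= 1e-6 -> NOT closed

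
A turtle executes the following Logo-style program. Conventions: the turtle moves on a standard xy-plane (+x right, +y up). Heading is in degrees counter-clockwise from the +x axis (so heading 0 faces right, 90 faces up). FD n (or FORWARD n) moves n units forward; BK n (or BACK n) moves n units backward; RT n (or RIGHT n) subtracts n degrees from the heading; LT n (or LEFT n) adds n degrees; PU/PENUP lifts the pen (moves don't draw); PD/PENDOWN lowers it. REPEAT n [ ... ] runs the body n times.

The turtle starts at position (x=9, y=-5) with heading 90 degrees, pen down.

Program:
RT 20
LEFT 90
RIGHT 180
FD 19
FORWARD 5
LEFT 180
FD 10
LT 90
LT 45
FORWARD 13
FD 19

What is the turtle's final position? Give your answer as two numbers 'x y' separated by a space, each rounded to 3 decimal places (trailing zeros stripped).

Answer: 35.679 -38.79

Derivation:
Executing turtle program step by step:
Start: pos=(9,-5), heading=90, pen down
RT 20: heading 90 -> 70
LT 90: heading 70 -> 160
RT 180: heading 160 -> 340
FD 19: (9,-5) -> (26.854,-11.498) [heading=340, draw]
FD 5: (26.854,-11.498) -> (31.553,-13.208) [heading=340, draw]
LT 180: heading 340 -> 160
FD 10: (31.553,-13.208) -> (22.156,-9.788) [heading=160, draw]
LT 90: heading 160 -> 250
LT 45: heading 250 -> 295
FD 13: (22.156,-9.788) -> (27.65,-21.57) [heading=295, draw]
FD 19: (27.65,-21.57) -> (35.679,-38.79) [heading=295, draw]
Final: pos=(35.679,-38.79), heading=295, 5 segment(s) drawn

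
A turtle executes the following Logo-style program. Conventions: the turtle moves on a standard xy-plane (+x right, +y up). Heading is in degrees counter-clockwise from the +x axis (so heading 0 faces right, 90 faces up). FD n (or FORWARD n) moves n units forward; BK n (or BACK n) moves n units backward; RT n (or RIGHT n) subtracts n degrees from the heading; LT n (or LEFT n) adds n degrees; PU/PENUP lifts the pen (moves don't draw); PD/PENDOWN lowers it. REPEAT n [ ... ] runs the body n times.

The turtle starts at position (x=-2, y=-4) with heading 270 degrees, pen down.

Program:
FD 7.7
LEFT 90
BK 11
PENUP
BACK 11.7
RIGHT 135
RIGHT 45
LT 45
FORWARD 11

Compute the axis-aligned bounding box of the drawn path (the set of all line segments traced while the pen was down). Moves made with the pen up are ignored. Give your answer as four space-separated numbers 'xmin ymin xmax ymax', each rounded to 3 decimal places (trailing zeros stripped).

Executing turtle program step by step:
Start: pos=(-2,-4), heading=270, pen down
FD 7.7: (-2,-4) -> (-2,-11.7) [heading=270, draw]
LT 90: heading 270 -> 0
BK 11: (-2,-11.7) -> (-13,-11.7) [heading=0, draw]
PU: pen up
BK 11.7: (-13,-11.7) -> (-24.7,-11.7) [heading=0, move]
RT 135: heading 0 -> 225
RT 45: heading 225 -> 180
LT 45: heading 180 -> 225
FD 11: (-24.7,-11.7) -> (-32.478,-19.478) [heading=225, move]
Final: pos=(-32.478,-19.478), heading=225, 2 segment(s) drawn

Segment endpoints: x in {-13, -2, -2}, y in {-11.7, -11.7, -4}
xmin=-13, ymin=-11.7, xmax=-2, ymax=-4

Answer: -13 -11.7 -2 -4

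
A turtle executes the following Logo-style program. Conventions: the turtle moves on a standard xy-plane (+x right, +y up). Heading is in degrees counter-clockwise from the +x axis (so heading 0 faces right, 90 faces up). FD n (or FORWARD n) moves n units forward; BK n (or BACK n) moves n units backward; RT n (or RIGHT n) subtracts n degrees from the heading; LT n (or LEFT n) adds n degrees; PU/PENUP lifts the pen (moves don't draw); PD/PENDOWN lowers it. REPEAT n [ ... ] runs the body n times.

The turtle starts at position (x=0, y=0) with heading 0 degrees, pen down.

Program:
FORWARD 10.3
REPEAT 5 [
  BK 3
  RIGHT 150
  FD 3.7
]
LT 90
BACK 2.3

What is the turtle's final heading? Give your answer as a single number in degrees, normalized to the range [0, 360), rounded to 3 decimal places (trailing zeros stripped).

Answer: 60

Derivation:
Executing turtle program step by step:
Start: pos=(0,0), heading=0, pen down
FD 10.3: (0,0) -> (10.3,0) [heading=0, draw]
REPEAT 5 [
  -- iteration 1/5 --
  BK 3: (10.3,0) -> (7.3,0) [heading=0, draw]
  RT 150: heading 0 -> 210
  FD 3.7: (7.3,0) -> (4.096,-1.85) [heading=210, draw]
  -- iteration 2/5 --
  BK 3: (4.096,-1.85) -> (6.694,-0.35) [heading=210, draw]
  RT 150: heading 210 -> 60
  FD 3.7: (6.694,-0.35) -> (8.544,2.854) [heading=60, draw]
  -- iteration 3/5 --
  BK 3: (8.544,2.854) -> (7.044,0.256) [heading=60, draw]
  RT 150: heading 60 -> 270
  FD 3.7: (7.044,0.256) -> (7.044,-3.444) [heading=270, draw]
  -- iteration 4/5 --
  BK 3: (7.044,-3.444) -> (7.044,-0.444) [heading=270, draw]
  RT 150: heading 270 -> 120
  FD 3.7: (7.044,-0.444) -> (5.194,2.761) [heading=120, draw]
  -- iteration 5/5 --
  BK 3: (5.194,2.761) -> (6.694,0.162) [heading=120, draw]
  RT 150: heading 120 -> 330
  FD 3.7: (6.694,0.162) -> (9.898,-1.688) [heading=330, draw]
]
LT 90: heading 330 -> 60
BK 2.3: (9.898,-1.688) -> (8.748,-3.679) [heading=60, draw]
Final: pos=(8.748,-3.679), heading=60, 12 segment(s) drawn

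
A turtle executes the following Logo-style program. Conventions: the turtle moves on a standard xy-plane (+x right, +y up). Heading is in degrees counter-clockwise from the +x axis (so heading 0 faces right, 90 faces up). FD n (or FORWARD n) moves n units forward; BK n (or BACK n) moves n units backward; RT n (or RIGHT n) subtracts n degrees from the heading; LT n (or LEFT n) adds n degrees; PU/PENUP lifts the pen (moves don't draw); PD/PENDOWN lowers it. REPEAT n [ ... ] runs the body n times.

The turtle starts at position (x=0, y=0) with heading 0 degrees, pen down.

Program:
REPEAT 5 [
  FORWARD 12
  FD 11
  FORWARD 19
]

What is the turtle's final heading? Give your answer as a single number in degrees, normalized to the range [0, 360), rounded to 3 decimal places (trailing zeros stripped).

Executing turtle program step by step:
Start: pos=(0,0), heading=0, pen down
REPEAT 5 [
  -- iteration 1/5 --
  FD 12: (0,0) -> (12,0) [heading=0, draw]
  FD 11: (12,0) -> (23,0) [heading=0, draw]
  FD 19: (23,0) -> (42,0) [heading=0, draw]
  -- iteration 2/5 --
  FD 12: (42,0) -> (54,0) [heading=0, draw]
  FD 11: (54,0) -> (65,0) [heading=0, draw]
  FD 19: (65,0) -> (84,0) [heading=0, draw]
  -- iteration 3/5 --
  FD 12: (84,0) -> (96,0) [heading=0, draw]
  FD 11: (96,0) -> (107,0) [heading=0, draw]
  FD 19: (107,0) -> (126,0) [heading=0, draw]
  -- iteration 4/5 --
  FD 12: (126,0) -> (138,0) [heading=0, draw]
  FD 11: (138,0) -> (149,0) [heading=0, draw]
  FD 19: (149,0) -> (168,0) [heading=0, draw]
  -- iteration 5/5 --
  FD 12: (168,0) -> (180,0) [heading=0, draw]
  FD 11: (180,0) -> (191,0) [heading=0, draw]
  FD 19: (191,0) -> (210,0) [heading=0, draw]
]
Final: pos=(210,0), heading=0, 15 segment(s) drawn

Answer: 0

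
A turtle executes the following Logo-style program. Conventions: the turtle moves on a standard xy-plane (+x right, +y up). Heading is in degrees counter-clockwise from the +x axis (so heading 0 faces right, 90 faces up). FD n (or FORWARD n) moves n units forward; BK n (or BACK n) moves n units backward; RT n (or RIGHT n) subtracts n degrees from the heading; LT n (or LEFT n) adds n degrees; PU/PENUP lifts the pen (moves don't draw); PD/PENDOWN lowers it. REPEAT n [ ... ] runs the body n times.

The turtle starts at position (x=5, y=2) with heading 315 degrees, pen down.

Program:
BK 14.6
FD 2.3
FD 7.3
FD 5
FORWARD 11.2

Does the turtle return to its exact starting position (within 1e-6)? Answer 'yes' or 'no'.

Executing turtle program step by step:
Start: pos=(5,2), heading=315, pen down
BK 14.6: (5,2) -> (-5.324,12.324) [heading=315, draw]
FD 2.3: (-5.324,12.324) -> (-3.697,10.697) [heading=315, draw]
FD 7.3: (-3.697,10.697) -> (1.464,5.536) [heading=315, draw]
FD 5: (1.464,5.536) -> (5,2) [heading=315, draw]
FD 11.2: (5,2) -> (12.92,-5.92) [heading=315, draw]
Final: pos=(12.92,-5.92), heading=315, 5 segment(s) drawn

Start position: (5, 2)
Final position: (12.92, -5.92)
Distance = 11.2; >= 1e-6 -> NOT closed

Answer: no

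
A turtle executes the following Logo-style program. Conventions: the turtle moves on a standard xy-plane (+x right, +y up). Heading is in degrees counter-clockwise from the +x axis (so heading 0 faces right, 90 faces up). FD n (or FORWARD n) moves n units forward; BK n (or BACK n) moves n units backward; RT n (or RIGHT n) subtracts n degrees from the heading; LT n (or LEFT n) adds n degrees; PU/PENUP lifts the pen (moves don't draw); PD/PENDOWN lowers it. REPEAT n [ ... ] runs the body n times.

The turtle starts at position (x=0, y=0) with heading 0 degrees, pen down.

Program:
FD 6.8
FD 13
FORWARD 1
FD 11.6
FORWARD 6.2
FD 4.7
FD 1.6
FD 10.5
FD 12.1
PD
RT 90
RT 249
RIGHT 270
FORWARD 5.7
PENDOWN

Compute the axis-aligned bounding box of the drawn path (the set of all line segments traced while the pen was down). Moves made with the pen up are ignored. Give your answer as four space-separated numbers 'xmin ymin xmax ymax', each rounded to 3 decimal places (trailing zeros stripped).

Answer: 0 0 67.5 5.321

Derivation:
Executing turtle program step by step:
Start: pos=(0,0), heading=0, pen down
FD 6.8: (0,0) -> (6.8,0) [heading=0, draw]
FD 13: (6.8,0) -> (19.8,0) [heading=0, draw]
FD 1: (19.8,0) -> (20.8,0) [heading=0, draw]
FD 11.6: (20.8,0) -> (32.4,0) [heading=0, draw]
FD 6.2: (32.4,0) -> (38.6,0) [heading=0, draw]
FD 4.7: (38.6,0) -> (43.3,0) [heading=0, draw]
FD 1.6: (43.3,0) -> (44.9,0) [heading=0, draw]
FD 10.5: (44.9,0) -> (55.4,0) [heading=0, draw]
FD 12.1: (55.4,0) -> (67.5,0) [heading=0, draw]
PD: pen down
RT 90: heading 0 -> 270
RT 249: heading 270 -> 21
RT 270: heading 21 -> 111
FD 5.7: (67.5,0) -> (65.457,5.321) [heading=111, draw]
PD: pen down
Final: pos=(65.457,5.321), heading=111, 10 segment(s) drawn

Segment endpoints: x in {0, 6.8, 19.8, 20.8, 32.4, 38.6, 43.3, 44.9, 55.4, 65.457, 67.5}, y in {0, 5.321}
xmin=0, ymin=0, xmax=67.5, ymax=5.321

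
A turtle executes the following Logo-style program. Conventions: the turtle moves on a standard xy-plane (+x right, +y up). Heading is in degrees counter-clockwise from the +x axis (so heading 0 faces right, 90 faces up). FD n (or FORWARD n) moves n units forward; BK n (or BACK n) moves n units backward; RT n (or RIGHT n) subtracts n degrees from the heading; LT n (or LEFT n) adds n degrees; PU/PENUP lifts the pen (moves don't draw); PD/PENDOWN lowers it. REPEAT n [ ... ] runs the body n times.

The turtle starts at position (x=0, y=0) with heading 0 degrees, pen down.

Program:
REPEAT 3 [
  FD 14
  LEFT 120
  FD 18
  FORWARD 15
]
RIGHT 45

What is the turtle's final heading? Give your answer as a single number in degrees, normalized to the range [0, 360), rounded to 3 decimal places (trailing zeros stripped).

Answer: 315

Derivation:
Executing turtle program step by step:
Start: pos=(0,0), heading=0, pen down
REPEAT 3 [
  -- iteration 1/3 --
  FD 14: (0,0) -> (14,0) [heading=0, draw]
  LT 120: heading 0 -> 120
  FD 18: (14,0) -> (5,15.588) [heading=120, draw]
  FD 15: (5,15.588) -> (-2.5,28.579) [heading=120, draw]
  -- iteration 2/3 --
  FD 14: (-2.5,28.579) -> (-9.5,40.703) [heading=120, draw]
  LT 120: heading 120 -> 240
  FD 18: (-9.5,40.703) -> (-18.5,25.115) [heading=240, draw]
  FD 15: (-18.5,25.115) -> (-26,12.124) [heading=240, draw]
  -- iteration 3/3 --
  FD 14: (-26,12.124) -> (-33,0) [heading=240, draw]
  LT 120: heading 240 -> 0
  FD 18: (-33,0) -> (-15,0) [heading=0, draw]
  FD 15: (-15,0) -> (0,0) [heading=0, draw]
]
RT 45: heading 0 -> 315
Final: pos=(0,0), heading=315, 9 segment(s) drawn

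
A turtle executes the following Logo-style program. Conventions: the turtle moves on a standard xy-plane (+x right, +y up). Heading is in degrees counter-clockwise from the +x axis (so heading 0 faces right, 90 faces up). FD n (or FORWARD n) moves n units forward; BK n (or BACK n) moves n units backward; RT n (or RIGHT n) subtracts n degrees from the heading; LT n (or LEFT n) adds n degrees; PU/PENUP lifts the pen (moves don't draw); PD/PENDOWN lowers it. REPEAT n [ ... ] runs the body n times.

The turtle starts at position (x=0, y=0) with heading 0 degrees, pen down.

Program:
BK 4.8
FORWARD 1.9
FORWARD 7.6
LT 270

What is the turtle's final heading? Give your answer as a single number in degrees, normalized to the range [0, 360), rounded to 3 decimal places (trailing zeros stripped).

Executing turtle program step by step:
Start: pos=(0,0), heading=0, pen down
BK 4.8: (0,0) -> (-4.8,0) [heading=0, draw]
FD 1.9: (-4.8,0) -> (-2.9,0) [heading=0, draw]
FD 7.6: (-2.9,0) -> (4.7,0) [heading=0, draw]
LT 270: heading 0 -> 270
Final: pos=(4.7,0), heading=270, 3 segment(s) drawn

Answer: 270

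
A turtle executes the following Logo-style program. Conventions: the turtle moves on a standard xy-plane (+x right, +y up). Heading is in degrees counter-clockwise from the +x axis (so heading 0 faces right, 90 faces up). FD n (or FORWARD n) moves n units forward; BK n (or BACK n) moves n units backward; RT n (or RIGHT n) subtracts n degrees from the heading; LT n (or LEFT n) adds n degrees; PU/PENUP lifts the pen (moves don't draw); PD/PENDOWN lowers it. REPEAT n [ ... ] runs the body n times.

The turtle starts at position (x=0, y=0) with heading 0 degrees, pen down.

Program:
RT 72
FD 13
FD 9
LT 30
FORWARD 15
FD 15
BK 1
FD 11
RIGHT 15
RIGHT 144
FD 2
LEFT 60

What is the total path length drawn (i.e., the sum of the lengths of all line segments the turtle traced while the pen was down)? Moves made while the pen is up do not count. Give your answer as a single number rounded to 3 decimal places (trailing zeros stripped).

Executing turtle program step by step:
Start: pos=(0,0), heading=0, pen down
RT 72: heading 0 -> 288
FD 13: (0,0) -> (4.017,-12.364) [heading=288, draw]
FD 9: (4.017,-12.364) -> (6.798,-20.923) [heading=288, draw]
LT 30: heading 288 -> 318
FD 15: (6.798,-20.923) -> (17.946,-30.96) [heading=318, draw]
FD 15: (17.946,-30.96) -> (29.093,-40.997) [heading=318, draw]
BK 1: (29.093,-40.997) -> (28.35,-40.328) [heading=318, draw]
FD 11: (28.35,-40.328) -> (36.524,-47.688) [heading=318, draw]
RT 15: heading 318 -> 303
RT 144: heading 303 -> 159
FD 2: (36.524,-47.688) -> (34.657,-46.972) [heading=159, draw]
LT 60: heading 159 -> 219
Final: pos=(34.657,-46.972), heading=219, 7 segment(s) drawn

Segment lengths:
  seg 1: (0,0) -> (4.017,-12.364), length = 13
  seg 2: (4.017,-12.364) -> (6.798,-20.923), length = 9
  seg 3: (6.798,-20.923) -> (17.946,-30.96), length = 15
  seg 4: (17.946,-30.96) -> (29.093,-40.997), length = 15
  seg 5: (29.093,-40.997) -> (28.35,-40.328), length = 1
  seg 6: (28.35,-40.328) -> (36.524,-47.688), length = 11
  seg 7: (36.524,-47.688) -> (34.657,-46.972), length = 2
Total = 66

Answer: 66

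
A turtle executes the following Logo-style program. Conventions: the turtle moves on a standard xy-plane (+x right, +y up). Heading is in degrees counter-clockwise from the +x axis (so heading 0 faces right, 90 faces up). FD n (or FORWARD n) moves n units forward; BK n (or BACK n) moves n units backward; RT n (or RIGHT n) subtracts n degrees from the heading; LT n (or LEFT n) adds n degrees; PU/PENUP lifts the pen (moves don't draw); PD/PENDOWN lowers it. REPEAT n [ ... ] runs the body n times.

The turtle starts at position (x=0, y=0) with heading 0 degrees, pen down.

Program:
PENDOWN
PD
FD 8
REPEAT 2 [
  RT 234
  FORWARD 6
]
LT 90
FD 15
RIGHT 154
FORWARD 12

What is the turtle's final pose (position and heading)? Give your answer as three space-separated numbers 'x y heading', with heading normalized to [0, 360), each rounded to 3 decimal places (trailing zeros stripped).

Answer: 5.002 -7.158 188

Derivation:
Executing turtle program step by step:
Start: pos=(0,0), heading=0, pen down
PD: pen down
PD: pen down
FD 8: (0,0) -> (8,0) [heading=0, draw]
REPEAT 2 [
  -- iteration 1/2 --
  RT 234: heading 0 -> 126
  FD 6: (8,0) -> (4.473,4.854) [heading=126, draw]
  -- iteration 2/2 --
  RT 234: heading 126 -> 252
  FD 6: (4.473,4.854) -> (2.619,-0.852) [heading=252, draw]
]
LT 90: heading 252 -> 342
FD 15: (2.619,-0.852) -> (16.885,-5.487) [heading=342, draw]
RT 154: heading 342 -> 188
FD 12: (16.885,-5.487) -> (5.002,-7.158) [heading=188, draw]
Final: pos=(5.002,-7.158), heading=188, 5 segment(s) drawn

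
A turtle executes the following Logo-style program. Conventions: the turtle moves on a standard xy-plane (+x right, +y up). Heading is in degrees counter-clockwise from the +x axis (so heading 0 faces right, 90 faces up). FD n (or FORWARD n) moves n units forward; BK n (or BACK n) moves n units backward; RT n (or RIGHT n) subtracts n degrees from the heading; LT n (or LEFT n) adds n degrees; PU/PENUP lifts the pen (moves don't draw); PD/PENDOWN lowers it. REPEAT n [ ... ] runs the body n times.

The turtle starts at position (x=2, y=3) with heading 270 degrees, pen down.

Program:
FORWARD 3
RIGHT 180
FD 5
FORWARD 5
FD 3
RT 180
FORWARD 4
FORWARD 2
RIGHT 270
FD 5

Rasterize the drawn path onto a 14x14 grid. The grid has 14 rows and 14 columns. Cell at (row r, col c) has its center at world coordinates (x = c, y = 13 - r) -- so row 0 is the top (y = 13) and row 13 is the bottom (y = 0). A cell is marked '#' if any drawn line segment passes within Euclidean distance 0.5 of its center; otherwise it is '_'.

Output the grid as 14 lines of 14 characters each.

Segment 0: (2,3) -> (2,0)
Segment 1: (2,0) -> (2,5)
Segment 2: (2,5) -> (2,10)
Segment 3: (2,10) -> (2,13)
Segment 4: (2,13) -> (2,9)
Segment 5: (2,9) -> (2,7)
Segment 6: (2,7) -> (7,7)

Answer: __#___________
__#___________
__#___________
__#___________
__#___________
__#___________
__######______
__#___________
__#___________
__#___________
__#___________
__#___________
__#___________
__#___________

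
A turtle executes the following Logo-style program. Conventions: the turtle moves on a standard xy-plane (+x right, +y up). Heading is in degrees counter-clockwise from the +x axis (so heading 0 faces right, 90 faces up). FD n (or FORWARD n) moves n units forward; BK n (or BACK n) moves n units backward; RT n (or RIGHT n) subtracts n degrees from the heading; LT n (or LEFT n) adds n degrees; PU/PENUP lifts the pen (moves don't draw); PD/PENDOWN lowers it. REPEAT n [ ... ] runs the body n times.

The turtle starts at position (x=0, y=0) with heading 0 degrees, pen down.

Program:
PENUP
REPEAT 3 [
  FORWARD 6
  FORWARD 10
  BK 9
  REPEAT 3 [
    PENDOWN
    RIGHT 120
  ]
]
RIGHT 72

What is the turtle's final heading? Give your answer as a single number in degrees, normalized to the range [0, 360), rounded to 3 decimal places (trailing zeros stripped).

Executing turtle program step by step:
Start: pos=(0,0), heading=0, pen down
PU: pen up
REPEAT 3 [
  -- iteration 1/3 --
  FD 6: (0,0) -> (6,0) [heading=0, move]
  FD 10: (6,0) -> (16,0) [heading=0, move]
  BK 9: (16,0) -> (7,0) [heading=0, move]
  REPEAT 3 [
    -- iteration 1/3 --
    PD: pen down
    RT 120: heading 0 -> 240
    -- iteration 2/3 --
    PD: pen down
    RT 120: heading 240 -> 120
    -- iteration 3/3 --
    PD: pen down
    RT 120: heading 120 -> 0
  ]
  -- iteration 2/3 --
  FD 6: (7,0) -> (13,0) [heading=0, draw]
  FD 10: (13,0) -> (23,0) [heading=0, draw]
  BK 9: (23,0) -> (14,0) [heading=0, draw]
  REPEAT 3 [
    -- iteration 1/3 --
    PD: pen down
    RT 120: heading 0 -> 240
    -- iteration 2/3 --
    PD: pen down
    RT 120: heading 240 -> 120
    -- iteration 3/3 --
    PD: pen down
    RT 120: heading 120 -> 0
  ]
  -- iteration 3/3 --
  FD 6: (14,0) -> (20,0) [heading=0, draw]
  FD 10: (20,0) -> (30,0) [heading=0, draw]
  BK 9: (30,0) -> (21,0) [heading=0, draw]
  REPEAT 3 [
    -- iteration 1/3 --
    PD: pen down
    RT 120: heading 0 -> 240
    -- iteration 2/3 --
    PD: pen down
    RT 120: heading 240 -> 120
    -- iteration 3/3 --
    PD: pen down
    RT 120: heading 120 -> 0
  ]
]
RT 72: heading 0 -> 288
Final: pos=(21,0), heading=288, 6 segment(s) drawn

Answer: 288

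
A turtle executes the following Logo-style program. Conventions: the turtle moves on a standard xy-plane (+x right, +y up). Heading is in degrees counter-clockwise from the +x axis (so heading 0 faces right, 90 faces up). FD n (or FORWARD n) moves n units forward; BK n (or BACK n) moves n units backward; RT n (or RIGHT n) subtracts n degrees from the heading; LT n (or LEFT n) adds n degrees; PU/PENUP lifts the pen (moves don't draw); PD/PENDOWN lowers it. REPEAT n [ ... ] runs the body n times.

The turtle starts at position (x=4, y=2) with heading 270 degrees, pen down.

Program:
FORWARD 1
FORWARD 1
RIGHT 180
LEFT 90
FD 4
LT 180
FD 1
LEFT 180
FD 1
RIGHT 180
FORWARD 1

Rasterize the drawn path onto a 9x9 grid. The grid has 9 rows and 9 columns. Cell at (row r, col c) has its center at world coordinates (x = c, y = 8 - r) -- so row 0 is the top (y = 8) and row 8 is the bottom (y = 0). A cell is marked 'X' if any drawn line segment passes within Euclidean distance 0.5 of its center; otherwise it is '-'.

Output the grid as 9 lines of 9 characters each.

Answer: ---------
---------
---------
---------
---------
---------
----X----
----X----
XXXXX----

Derivation:
Segment 0: (4,2) -> (4,1)
Segment 1: (4,1) -> (4,0)
Segment 2: (4,0) -> (0,0)
Segment 3: (0,0) -> (1,0)
Segment 4: (1,0) -> (0,0)
Segment 5: (0,0) -> (1,0)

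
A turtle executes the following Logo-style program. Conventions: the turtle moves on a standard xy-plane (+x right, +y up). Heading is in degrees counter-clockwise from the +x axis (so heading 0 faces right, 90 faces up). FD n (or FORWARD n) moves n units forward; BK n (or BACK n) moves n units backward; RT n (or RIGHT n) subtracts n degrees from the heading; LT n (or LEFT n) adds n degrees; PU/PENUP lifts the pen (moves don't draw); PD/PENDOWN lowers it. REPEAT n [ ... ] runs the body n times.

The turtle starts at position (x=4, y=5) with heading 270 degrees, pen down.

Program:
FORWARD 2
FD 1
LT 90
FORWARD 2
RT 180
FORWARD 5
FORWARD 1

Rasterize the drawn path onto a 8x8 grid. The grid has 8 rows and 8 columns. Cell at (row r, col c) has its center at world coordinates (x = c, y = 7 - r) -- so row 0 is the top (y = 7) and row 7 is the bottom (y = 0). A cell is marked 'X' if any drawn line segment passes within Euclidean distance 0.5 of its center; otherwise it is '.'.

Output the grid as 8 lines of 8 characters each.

Segment 0: (4,5) -> (4,3)
Segment 1: (4,3) -> (4,2)
Segment 2: (4,2) -> (6,2)
Segment 3: (6,2) -> (1,2)
Segment 4: (1,2) -> (0,2)

Answer: ........
........
....X...
....X...
....X...
XXXXXXX.
........
........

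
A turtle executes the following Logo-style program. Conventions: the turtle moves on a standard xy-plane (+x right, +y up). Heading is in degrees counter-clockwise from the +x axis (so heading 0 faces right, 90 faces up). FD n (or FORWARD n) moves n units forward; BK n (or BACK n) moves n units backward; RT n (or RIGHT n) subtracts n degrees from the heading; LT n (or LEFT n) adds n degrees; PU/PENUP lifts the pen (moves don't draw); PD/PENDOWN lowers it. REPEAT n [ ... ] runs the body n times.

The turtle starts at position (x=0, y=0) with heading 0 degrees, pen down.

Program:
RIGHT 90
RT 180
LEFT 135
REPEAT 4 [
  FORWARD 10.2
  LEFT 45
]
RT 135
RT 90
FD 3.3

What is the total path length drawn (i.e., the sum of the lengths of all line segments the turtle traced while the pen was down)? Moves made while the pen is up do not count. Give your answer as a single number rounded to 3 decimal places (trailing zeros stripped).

Executing turtle program step by step:
Start: pos=(0,0), heading=0, pen down
RT 90: heading 0 -> 270
RT 180: heading 270 -> 90
LT 135: heading 90 -> 225
REPEAT 4 [
  -- iteration 1/4 --
  FD 10.2: (0,0) -> (-7.212,-7.212) [heading=225, draw]
  LT 45: heading 225 -> 270
  -- iteration 2/4 --
  FD 10.2: (-7.212,-7.212) -> (-7.212,-17.412) [heading=270, draw]
  LT 45: heading 270 -> 315
  -- iteration 3/4 --
  FD 10.2: (-7.212,-17.412) -> (0,-24.625) [heading=315, draw]
  LT 45: heading 315 -> 0
  -- iteration 4/4 --
  FD 10.2: (0,-24.625) -> (10.2,-24.625) [heading=0, draw]
  LT 45: heading 0 -> 45
]
RT 135: heading 45 -> 270
RT 90: heading 270 -> 180
FD 3.3: (10.2,-24.625) -> (6.9,-24.625) [heading=180, draw]
Final: pos=(6.9,-24.625), heading=180, 5 segment(s) drawn

Segment lengths:
  seg 1: (0,0) -> (-7.212,-7.212), length = 10.2
  seg 2: (-7.212,-7.212) -> (-7.212,-17.412), length = 10.2
  seg 3: (-7.212,-17.412) -> (0,-24.625), length = 10.2
  seg 4: (0,-24.625) -> (10.2,-24.625), length = 10.2
  seg 5: (10.2,-24.625) -> (6.9,-24.625), length = 3.3
Total = 44.1

Answer: 44.1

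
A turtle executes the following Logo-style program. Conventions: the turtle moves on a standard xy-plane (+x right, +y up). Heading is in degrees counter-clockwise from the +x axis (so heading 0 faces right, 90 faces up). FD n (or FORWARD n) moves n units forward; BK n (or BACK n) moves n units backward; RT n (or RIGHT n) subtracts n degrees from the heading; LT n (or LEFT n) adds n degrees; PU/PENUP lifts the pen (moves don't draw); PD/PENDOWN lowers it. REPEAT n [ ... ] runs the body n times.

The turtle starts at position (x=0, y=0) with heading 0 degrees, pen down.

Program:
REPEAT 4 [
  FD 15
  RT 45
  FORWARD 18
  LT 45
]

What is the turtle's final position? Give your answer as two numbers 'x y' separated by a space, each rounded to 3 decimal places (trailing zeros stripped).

Executing turtle program step by step:
Start: pos=(0,0), heading=0, pen down
REPEAT 4 [
  -- iteration 1/4 --
  FD 15: (0,0) -> (15,0) [heading=0, draw]
  RT 45: heading 0 -> 315
  FD 18: (15,0) -> (27.728,-12.728) [heading=315, draw]
  LT 45: heading 315 -> 0
  -- iteration 2/4 --
  FD 15: (27.728,-12.728) -> (42.728,-12.728) [heading=0, draw]
  RT 45: heading 0 -> 315
  FD 18: (42.728,-12.728) -> (55.456,-25.456) [heading=315, draw]
  LT 45: heading 315 -> 0
  -- iteration 3/4 --
  FD 15: (55.456,-25.456) -> (70.456,-25.456) [heading=0, draw]
  RT 45: heading 0 -> 315
  FD 18: (70.456,-25.456) -> (83.184,-38.184) [heading=315, draw]
  LT 45: heading 315 -> 0
  -- iteration 4/4 --
  FD 15: (83.184,-38.184) -> (98.184,-38.184) [heading=0, draw]
  RT 45: heading 0 -> 315
  FD 18: (98.184,-38.184) -> (110.912,-50.912) [heading=315, draw]
  LT 45: heading 315 -> 0
]
Final: pos=(110.912,-50.912), heading=0, 8 segment(s) drawn

Answer: 110.912 -50.912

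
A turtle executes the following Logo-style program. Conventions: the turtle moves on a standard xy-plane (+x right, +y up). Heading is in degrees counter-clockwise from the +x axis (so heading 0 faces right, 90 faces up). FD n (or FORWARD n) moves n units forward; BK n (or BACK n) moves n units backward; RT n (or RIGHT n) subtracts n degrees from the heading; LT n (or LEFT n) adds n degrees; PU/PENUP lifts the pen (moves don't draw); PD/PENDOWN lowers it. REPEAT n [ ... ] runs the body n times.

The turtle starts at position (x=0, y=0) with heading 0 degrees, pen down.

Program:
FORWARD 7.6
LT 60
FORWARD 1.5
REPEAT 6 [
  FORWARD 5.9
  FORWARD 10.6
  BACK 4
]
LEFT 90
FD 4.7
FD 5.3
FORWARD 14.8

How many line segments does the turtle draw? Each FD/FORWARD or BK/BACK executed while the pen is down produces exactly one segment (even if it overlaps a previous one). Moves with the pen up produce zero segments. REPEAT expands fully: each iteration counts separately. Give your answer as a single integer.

Executing turtle program step by step:
Start: pos=(0,0), heading=0, pen down
FD 7.6: (0,0) -> (7.6,0) [heading=0, draw]
LT 60: heading 0 -> 60
FD 1.5: (7.6,0) -> (8.35,1.299) [heading=60, draw]
REPEAT 6 [
  -- iteration 1/6 --
  FD 5.9: (8.35,1.299) -> (11.3,6.409) [heading=60, draw]
  FD 10.6: (11.3,6.409) -> (16.6,15.588) [heading=60, draw]
  BK 4: (16.6,15.588) -> (14.6,12.124) [heading=60, draw]
  -- iteration 2/6 --
  FD 5.9: (14.6,12.124) -> (17.55,17.234) [heading=60, draw]
  FD 10.6: (17.55,17.234) -> (22.85,26.414) [heading=60, draw]
  BK 4: (22.85,26.414) -> (20.85,22.95) [heading=60, draw]
  -- iteration 3/6 --
  FD 5.9: (20.85,22.95) -> (23.8,28.059) [heading=60, draw]
  FD 10.6: (23.8,28.059) -> (29.1,37.239) [heading=60, draw]
  BK 4: (29.1,37.239) -> (27.1,33.775) [heading=60, draw]
  -- iteration 4/6 --
  FD 5.9: (27.1,33.775) -> (30.05,38.885) [heading=60, draw]
  FD 10.6: (30.05,38.885) -> (35.35,48.064) [heading=60, draw]
  BK 4: (35.35,48.064) -> (33.35,44.6) [heading=60, draw]
  -- iteration 5/6 --
  FD 5.9: (33.35,44.6) -> (36.3,49.71) [heading=60, draw]
  FD 10.6: (36.3,49.71) -> (41.6,58.89) [heading=60, draw]
  BK 4: (41.6,58.89) -> (39.6,55.426) [heading=60, draw]
  -- iteration 6/6 --
  FD 5.9: (39.6,55.426) -> (42.55,60.535) [heading=60, draw]
  FD 10.6: (42.55,60.535) -> (47.85,69.715) [heading=60, draw]
  BK 4: (47.85,69.715) -> (45.85,66.251) [heading=60, draw]
]
LT 90: heading 60 -> 150
FD 4.7: (45.85,66.251) -> (41.78,68.601) [heading=150, draw]
FD 5.3: (41.78,68.601) -> (37.19,71.251) [heading=150, draw]
FD 14.8: (37.19,71.251) -> (24.373,78.651) [heading=150, draw]
Final: pos=(24.373,78.651), heading=150, 23 segment(s) drawn
Segments drawn: 23

Answer: 23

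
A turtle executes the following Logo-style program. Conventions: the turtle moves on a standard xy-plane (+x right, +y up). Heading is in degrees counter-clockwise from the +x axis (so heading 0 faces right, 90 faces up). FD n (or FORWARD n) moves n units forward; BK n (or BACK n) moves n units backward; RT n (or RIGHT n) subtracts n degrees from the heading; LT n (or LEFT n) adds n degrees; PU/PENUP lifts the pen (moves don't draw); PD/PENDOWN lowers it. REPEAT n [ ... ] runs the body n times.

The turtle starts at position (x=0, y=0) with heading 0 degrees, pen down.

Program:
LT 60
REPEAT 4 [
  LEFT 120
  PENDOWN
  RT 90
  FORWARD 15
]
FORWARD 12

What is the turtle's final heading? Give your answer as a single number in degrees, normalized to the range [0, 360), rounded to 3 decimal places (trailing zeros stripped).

Answer: 180

Derivation:
Executing turtle program step by step:
Start: pos=(0,0), heading=0, pen down
LT 60: heading 0 -> 60
REPEAT 4 [
  -- iteration 1/4 --
  LT 120: heading 60 -> 180
  PD: pen down
  RT 90: heading 180 -> 90
  FD 15: (0,0) -> (0,15) [heading=90, draw]
  -- iteration 2/4 --
  LT 120: heading 90 -> 210
  PD: pen down
  RT 90: heading 210 -> 120
  FD 15: (0,15) -> (-7.5,27.99) [heading=120, draw]
  -- iteration 3/4 --
  LT 120: heading 120 -> 240
  PD: pen down
  RT 90: heading 240 -> 150
  FD 15: (-7.5,27.99) -> (-20.49,35.49) [heading=150, draw]
  -- iteration 4/4 --
  LT 120: heading 150 -> 270
  PD: pen down
  RT 90: heading 270 -> 180
  FD 15: (-20.49,35.49) -> (-35.49,35.49) [heading=180, draw]
]
FD 12: (-35.49,35.49) -> (-47.49,35.49) [heading=180, draw]
Final: pos=(-47.49,35.49), heading=180, 5 segment(s) drawn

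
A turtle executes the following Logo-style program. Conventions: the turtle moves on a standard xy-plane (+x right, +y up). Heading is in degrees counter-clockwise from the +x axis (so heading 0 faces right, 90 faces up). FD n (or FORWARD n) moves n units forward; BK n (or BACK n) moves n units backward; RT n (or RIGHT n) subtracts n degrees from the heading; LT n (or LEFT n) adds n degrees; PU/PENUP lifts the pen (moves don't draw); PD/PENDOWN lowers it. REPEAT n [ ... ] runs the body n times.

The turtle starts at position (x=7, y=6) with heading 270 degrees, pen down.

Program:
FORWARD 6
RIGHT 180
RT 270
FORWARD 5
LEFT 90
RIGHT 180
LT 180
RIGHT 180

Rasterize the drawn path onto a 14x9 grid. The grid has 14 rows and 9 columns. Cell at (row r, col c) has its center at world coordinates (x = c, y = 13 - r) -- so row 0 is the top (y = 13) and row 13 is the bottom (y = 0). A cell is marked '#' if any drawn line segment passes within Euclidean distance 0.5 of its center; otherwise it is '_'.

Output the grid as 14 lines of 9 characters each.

Answer: _________
_________
_________
_________
_________
_________
_________
_______#_
_______#_
_______#_
_______#_
_______#_
_______#_
__######_

Derivation:
Segment 0: (7,6) -> (7,0)
Segment 1: (7,0) -> (2,-0)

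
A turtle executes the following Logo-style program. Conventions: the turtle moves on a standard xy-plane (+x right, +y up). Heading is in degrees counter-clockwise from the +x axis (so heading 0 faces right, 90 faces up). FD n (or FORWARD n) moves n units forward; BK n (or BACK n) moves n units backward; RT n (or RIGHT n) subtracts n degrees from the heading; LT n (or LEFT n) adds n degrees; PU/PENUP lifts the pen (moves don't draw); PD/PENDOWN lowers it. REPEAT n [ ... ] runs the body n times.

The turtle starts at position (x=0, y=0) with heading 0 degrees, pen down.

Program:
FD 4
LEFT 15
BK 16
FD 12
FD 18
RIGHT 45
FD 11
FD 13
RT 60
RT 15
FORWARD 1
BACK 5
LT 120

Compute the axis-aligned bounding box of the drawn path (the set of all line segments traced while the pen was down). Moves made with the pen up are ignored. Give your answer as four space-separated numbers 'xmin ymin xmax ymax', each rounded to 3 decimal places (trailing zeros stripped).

Answer: -11.455 -9.342 39.343 3.623

Derivation:
Executing turtle program step by step:
Start: pos=(0,0), heading=0, pen down
FD 4: (0,0) -> (4,0) [heading=0, draw]
LT 15: heading 0 -> 15
BK 16: (4,0) -> (-11.455,-4.141) [heading=15, draw]
FD 12: (-11.455,-4.141) -> (0.136,-1.035) [heading=15, draw]
FD 18: (0.136,-1.035) -> (17.523,3.623) [heading=15, draw]
RT 45: heading 15 -> 330
FD 11: (17.523,3.623) -> (27.049,-1.877) [heading=330, draw]
FD 13: (27.049,-1.877) -> (38.308,-8.377) [heading=330, draw]
RT 60: heading 330 -> 270
RT 15: heading 270 -> 255
FD 1: (38.308,-8.377) -> (38.049,-9.342) [heading=255, draw]
BK 5: (38.049,-9.342) -> (39.343,-4.513) [heading=255, draw]
LT 120: heading 255 -> 15
Final: pos=(39.343,-4.513), heading=15, 8 segment(s) drawn

Segment endpoints: x in {-11.455, 0, 0.136, 4, 17.523, 27.049, 38.049, 38.308, 39.343}, y in {-9.342, -8.377, -4.513, -4.141, -1.877, -1.035, 0, 3.623}
xmin=-11.455, ymin=-9.342, xmax=39.343, ymax=3.623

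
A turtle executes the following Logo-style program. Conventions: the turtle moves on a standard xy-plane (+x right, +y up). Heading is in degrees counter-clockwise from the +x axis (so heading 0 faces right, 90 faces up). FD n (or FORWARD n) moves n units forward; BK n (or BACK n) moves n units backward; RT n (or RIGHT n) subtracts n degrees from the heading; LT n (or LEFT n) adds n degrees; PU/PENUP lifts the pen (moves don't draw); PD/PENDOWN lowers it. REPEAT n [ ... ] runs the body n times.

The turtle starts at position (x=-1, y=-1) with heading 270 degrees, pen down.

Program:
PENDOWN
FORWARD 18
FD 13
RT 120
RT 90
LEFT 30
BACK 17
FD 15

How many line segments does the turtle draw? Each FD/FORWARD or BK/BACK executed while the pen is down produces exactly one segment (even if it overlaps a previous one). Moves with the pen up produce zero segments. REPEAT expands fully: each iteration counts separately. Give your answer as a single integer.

Executing turtle program step by step:
Start: pos=(-1,-1), heading=270, pen down
PD: pen down
FD 18: (-1,-1) -> (-1,-19) [heading=270, draw]
FD 13: (-1,-19) -> (-1,-32) [heading=270, draw]
RT 120: heading 270 -> 150
RT 90: heading 150 -> 60
LT 30: heading 60 -> 90
BK 17: (-1,-32) -> (-1,-49) [heading=90, draw]
FD 15: (-1,-49) -> (-1,-34) [heading=90, draw]
Final: pos=(-1,-34), heading=90, 4 segment(s) drawn
Segments drawn: 4

Answer: 4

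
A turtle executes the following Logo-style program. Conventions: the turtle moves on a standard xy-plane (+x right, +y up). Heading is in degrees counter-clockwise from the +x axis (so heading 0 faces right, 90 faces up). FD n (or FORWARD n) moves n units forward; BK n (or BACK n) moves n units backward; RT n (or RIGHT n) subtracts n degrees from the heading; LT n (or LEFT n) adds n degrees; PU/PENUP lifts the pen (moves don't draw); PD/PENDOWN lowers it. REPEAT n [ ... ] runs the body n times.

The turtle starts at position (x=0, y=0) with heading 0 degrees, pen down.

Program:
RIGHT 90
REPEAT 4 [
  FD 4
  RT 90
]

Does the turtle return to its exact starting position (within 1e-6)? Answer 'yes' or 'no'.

Answer: yes

Derivation:
Executing turtle program step by step:
Start: pos=(0,0), heading=0, pen down
RT 90: heading 0 -> 270
REPEAT 4 [
  -- iteration 1/4 --
  FD 4: (0,0) -> (0,-4) [heading=270, draw]
  RT 90: heading 270 -> 180
  -- iteration 2/4 --
  FD 4: (0,-4) -> (-4,-4) [heading=180, draw]
  RT 90: heading 180 -> 90
  -- iteration 3/4 --
  FD 4: (-4,-4) -> (-4,0) [heading=90, draw]
  RT 90: heading 90 -> 0
  -- iteration 4/4 --
  FD 4: (-4,0) -> (0,0) [heading=0, draw]
  RT 90: heading 0 -> 270
]
Final: pos=(0,0), heading=270, 4 segment(s) drawn

Start position: (0, 0)
Final position: (0, 0)
Distance = 0; < 1e-6 -> CLOSED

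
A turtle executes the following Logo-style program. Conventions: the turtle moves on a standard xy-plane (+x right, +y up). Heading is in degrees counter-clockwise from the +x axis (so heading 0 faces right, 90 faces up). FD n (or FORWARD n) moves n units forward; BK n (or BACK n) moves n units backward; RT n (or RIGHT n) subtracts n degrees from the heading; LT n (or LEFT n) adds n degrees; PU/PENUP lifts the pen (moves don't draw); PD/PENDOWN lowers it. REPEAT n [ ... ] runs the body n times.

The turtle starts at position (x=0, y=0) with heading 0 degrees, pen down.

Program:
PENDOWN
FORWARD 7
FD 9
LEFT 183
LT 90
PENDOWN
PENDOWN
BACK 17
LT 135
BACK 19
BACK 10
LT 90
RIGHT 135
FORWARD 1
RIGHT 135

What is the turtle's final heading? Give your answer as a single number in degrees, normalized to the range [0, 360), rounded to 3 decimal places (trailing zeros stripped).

Executing turtle program step by step:
Start: pos=(0,0), heading=0, pen down
PD: pen down
FD 7: (0,0) -> (7,0) [heading=0, draw]
FD 9: (7,0) -> (16,0) [heading=0, draw]
LT 183: heading 0 -> 183
LT 90: heading 183 -> 273
PD: pen down
PD: pen down
BK 17: (16,0) -> (15.11,16.977) [heading=273, draw]
LT 135: heading 273 -> 48
BK 19: (15.11,16.977) -> (2.397,2.857) [heading=48, draw]
BK 10: (2.397,2.857) -> (-4.294,-4.574) [heading=48, draw]
LT 90: heading 48 -> 138
RT 135: heading 138 -> 3
FD 1: (-4.294,-4.574) -> (-3.296,-4.522) [heading=3, draw]
RT 135: heading 3 -> 228
Final: pos=(-3.296,-4.522), heading=228, 6 segment(s) drawn

Answer: 228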